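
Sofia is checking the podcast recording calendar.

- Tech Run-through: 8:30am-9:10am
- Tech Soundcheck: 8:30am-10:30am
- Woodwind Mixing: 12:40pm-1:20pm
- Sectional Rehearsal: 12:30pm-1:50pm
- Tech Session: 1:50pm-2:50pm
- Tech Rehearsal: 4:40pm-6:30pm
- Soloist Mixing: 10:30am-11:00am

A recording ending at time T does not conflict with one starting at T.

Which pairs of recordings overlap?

Two intervals overlap when each starts before the other ends.
Sorted by start: Tech Run-through, Tech Soundcheck, Soloist Mixing, Sectional Rehearsal, Woodwind Mixing, Tech Session, Tech Rehearsal.
Tech Soundcheck starts before Tech Run-through ends → Tech Run-through and Tech Soundcheck overlap.
Soloist Mixing starts after Tech Run-through ends, so Tech Run-through has no further overlaps.
Soloist Mixing starts exactly when Tech Soundcheck ends (back-to-back, no overlap), so Tech Soundcheck has no further overlaps.
Sectional Rehearsal starts after Soloist Mixing ends, so Soloist Mixing has no further overlaps.
Woodwind Mixing starts before Sectional Rehearsal ends → Sectional Rehearsal and Woodwind Mixing overlap.
Tech Session starts exactly when Sectional Rehearsal ends (back-to-back, no overlap), so Sectional Rehearsal has no further overlaps.
Tech Session starts after Woodwind Mixing ends, so Woodwind Mixing has no further overlaps.
Tech Rehearsal starts after Tech Session ends.

Sectional Rehearsal & Woodwind Mixing, Tech Run-through & Tech Soundcheck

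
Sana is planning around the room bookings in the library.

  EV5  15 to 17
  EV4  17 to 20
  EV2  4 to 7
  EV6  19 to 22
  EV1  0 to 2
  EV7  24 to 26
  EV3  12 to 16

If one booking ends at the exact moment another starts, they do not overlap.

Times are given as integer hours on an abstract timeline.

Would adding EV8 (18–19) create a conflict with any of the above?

Yes — it overlaps EV4

EV1: ends 2 at or before EV8 starts 18 → clear.
EV2: ends 7 at or before EV8 starts 18 → clear.
EV3: ends 16 at or before EV8 starts 18 → clear.
EV5: ends 17 at or before EV8 starts 18 → clear.
EV4: starts 17 before EV8 ends 19, and ends 20 after EV8 starts 18 → overlap.
EV6: starts 19 at or after EV8 ends 19 → clear.
EV7: starts 24 at or after EV8 ends 19 → clear.
EV8 overlaps EV4.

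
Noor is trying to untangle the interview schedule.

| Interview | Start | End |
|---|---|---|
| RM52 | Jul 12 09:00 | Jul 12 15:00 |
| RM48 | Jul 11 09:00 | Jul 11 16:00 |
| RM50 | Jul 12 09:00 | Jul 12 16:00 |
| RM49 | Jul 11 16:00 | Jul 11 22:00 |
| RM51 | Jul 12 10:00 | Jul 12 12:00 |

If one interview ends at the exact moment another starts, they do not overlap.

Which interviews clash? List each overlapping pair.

Sorted by start: RM48, RM49, RM50, RM52, RM51.
RM49 starts exactly when RM48 ends (back-to-back, no overlap), so RM48 has no further overlaps.
RM50 starts after RM49 ends, so RM49 has no further overlaps.
RM52 starts before RM50 ends → RM50 and RM52 overlap.
RM51 starts before RM50 ends → RM50 and RM51 overlap.
RM51 starts before RM52 ends → RM52 and RM51 overlap.

RM50 & RM51, RM50 & RM52, RM51 & RM52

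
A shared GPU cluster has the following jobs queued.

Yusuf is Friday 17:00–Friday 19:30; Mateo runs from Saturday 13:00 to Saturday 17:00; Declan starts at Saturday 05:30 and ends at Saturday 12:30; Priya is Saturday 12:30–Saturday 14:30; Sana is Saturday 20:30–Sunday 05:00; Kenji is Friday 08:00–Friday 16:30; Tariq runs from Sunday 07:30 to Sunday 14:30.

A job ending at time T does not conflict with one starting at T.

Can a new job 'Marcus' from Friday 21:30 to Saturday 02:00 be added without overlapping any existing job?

Yes — the slot is free

Kenji: ends Friday 16:30 at or before Marcus starts Friday 21:30 → clear.
Yusuf: ends Friday 19:30 at or before Marcus starts Friday 21:30 → clear.
Declan: starts Saturday 05:30 at or after Marcus ends Saturday 02:00 → clear.
Priya: starts Saturday 12:30 at or after Marcus ends Saturday 02:00 → clear.
Mateo: starts Saturday 13:00 at or after Marcus ends Saturday 02:00 → clear.
Sana: starts Saturday 20:30 at or after Marcus ends Saturday 02:00 → clear.
Tariq: starts Sunday 07:30 at or after Marcus ends Saturday 02:00 → clear.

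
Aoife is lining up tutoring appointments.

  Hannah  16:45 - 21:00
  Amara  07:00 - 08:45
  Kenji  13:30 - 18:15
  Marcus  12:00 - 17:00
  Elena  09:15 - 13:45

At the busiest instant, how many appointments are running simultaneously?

Walk through starts and ends in time order (an end at T is processed before a start at T):
07:00 start Amara → 1
08:45 end Amara → 0
09:15 start Elena → 1
12:00 start Marcus → 2
13:30 start Kenji → 3
13:45 end Elena → 2
16:45 start Hannah → 3
17:00 end Marcus → 2
18:15 end Kenji → 1
21:00 end Hannah → 0
Peak is 3, at 13:30 (Elena, Kenji, Marcus).

3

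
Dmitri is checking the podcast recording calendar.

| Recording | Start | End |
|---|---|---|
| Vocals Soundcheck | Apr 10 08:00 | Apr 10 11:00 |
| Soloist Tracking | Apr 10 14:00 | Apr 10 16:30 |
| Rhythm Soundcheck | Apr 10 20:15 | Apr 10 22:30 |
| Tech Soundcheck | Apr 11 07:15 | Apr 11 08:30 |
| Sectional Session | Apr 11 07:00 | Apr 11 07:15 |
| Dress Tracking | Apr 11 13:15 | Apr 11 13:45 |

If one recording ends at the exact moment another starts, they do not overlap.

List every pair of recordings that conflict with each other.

none

Sorted by start: Vocals Soundcheck, Soloist Tracking, Rhythm Soundcheck, Sectional Session, Tech Soundcheck, Dress Tracking.
Soloist Tracking starts after Vocals Soundcheck ends, so nothing later overlaps Vocals Soundcheck either.
Rhythm Soundcheck starts after Soloist Tracking ends, so nothing later overlaps Soloist Tracking either.
Sectional Session starts after Rhythm Soundcheck ends, so nothing later overlaps Rhythm Soundcheck either.
Tech Soundcheck starts exactly when Sectional Session ends (back-to-back, no overlap), so nothing later overlaps Sectional Session either.
Dress Tracking starts after Tech Soundcheck ends.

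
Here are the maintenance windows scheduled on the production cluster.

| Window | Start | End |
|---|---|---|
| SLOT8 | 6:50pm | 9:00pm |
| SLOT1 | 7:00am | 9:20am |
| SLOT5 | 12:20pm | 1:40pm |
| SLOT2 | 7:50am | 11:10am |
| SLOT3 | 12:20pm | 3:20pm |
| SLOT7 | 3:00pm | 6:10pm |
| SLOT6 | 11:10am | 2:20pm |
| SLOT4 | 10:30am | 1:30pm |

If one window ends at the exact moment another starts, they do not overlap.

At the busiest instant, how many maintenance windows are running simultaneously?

4

Sort all start/end points and keep a running count:
7:00am start SLOT1 → 1
7:50am start SLOT2 → 2
9:20am end SLOT1 → 1
10:30am start SLOT4 → 2
11:10am end SLOT2 → 1
11:10am start SLOT6 → 2
12:20pm start SLOT3 → 3
12:20pm start SLOT5 → 4
1:30pm end SLOT4 → 3
1:40pm end SLOT5 → 2
2:20pm end SLOT6 → 1
3:00pm start SLOT7 → 2
3:20pm end SLOT3 → 1
6:10pm end SLOT7 → 0
6:50pm start SLOT8 → 1
9:00pm end SLOT8 → 0
Peak is 4, at 12:20pm (SLOT3, SLOT4, SLOT5, SLOT6).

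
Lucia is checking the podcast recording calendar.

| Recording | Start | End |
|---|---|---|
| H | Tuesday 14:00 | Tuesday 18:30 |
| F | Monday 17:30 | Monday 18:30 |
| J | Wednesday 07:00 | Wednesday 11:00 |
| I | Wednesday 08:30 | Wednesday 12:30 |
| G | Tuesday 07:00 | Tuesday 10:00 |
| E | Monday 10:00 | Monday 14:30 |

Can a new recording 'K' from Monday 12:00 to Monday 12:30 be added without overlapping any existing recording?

E: starts Monday 10:00 before K ends Monday 12:30, and ends Monday 14:30 after K starts Monday 12:00 → overlap.
F: starts Monday 17:30 at or after K ends Monday 12:30 → clear.
G: starts Tuesday 07:00 at or after K ends Monday 12:30 → clear.
H: starts Tuesday 14:00 at or after K ends Monday 12:30 → clear.
J: starts Wednesday 07:00 at or after K ends Monday 12:30 → clear.
I: starts Wednesday 08:30 at or after K ends Monday 12:30 → clear.
K overlaps E.

No — it overlaps E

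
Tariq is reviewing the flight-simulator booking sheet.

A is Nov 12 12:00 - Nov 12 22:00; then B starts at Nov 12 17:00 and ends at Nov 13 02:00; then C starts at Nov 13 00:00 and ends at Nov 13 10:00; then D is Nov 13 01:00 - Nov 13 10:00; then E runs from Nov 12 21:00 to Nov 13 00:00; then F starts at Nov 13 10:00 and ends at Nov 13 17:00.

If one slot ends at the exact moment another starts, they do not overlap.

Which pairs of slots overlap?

Sorted by start: A, B, E, C, D, F.
B starts before A ends → A and B overlap.
E starts before A ends → A and E overlap.
C starts after A ends, so A has no further overlaps.
E starts before B ends → B and E overlap.
C starts before B ends → B and C overlap.
D starts before B ends → B and D overlap.
F starts after B ends.
C starts exactly when E ends (back-to-back, no overlap), so E has no further overlaps.
D starts before C ends → C and D overlap.
F starts exactly when C ends (back-to-back, no overlap).
F starts exactly when D ends (back-to-back, no overlap).

A & B, A & E, B & C, B & D, B & E, C & D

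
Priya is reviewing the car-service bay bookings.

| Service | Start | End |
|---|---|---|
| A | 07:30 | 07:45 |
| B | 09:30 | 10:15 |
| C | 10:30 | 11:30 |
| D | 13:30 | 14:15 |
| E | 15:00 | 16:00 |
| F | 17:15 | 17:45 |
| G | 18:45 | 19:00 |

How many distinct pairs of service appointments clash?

0

Two intervals overlap when each starts before the other ends.
Sorted by start: A, B, C, D, E, F, G.
B starts after A ends; A is clear from here.
C starts after B ends; B is clear from here.
D starts after C ends; C is clear from here.
E starts after D ends; D is clear from here.
F starts after E ends; E is clear from here.
G starts after F ends.
No pair overlaps.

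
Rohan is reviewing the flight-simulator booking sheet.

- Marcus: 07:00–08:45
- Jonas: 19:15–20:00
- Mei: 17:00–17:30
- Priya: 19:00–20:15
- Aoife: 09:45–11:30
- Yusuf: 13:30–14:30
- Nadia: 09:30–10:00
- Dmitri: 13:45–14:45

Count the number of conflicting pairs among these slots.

3

Sorted by start: Marcus, Nadia, Aoife, Yusuf, Dmitri, Mei, Priya, Jonas.
Nadia starts after Marcus ends, so Marcus has no further overlaps.
Aoife starts before Nadia ends → Nadia and Aoife overlap.
Yusuf starts after Nadia ends, so Nadia has no further overlaps.
Yusuf starts after Aoife ends, so Aoife has no further overlaps.
Dmitri starts before Yusuf ends → Yusuf and Dmitri overlap.
Mei starts after Yusuf ends, so Yusuf has no further overlaps.
Mei starts after Dmitri ends, so Dmitri has no further overlaps.
Priya starts after Mei ends, so Mei has no further overlaps.
Jonas starts before Priya ends → Priya and Jonas overlap.
Overlapping pairs: Aoife & Nadia, Dmitri & Yusuf, Jonas & Priya — 3 in total.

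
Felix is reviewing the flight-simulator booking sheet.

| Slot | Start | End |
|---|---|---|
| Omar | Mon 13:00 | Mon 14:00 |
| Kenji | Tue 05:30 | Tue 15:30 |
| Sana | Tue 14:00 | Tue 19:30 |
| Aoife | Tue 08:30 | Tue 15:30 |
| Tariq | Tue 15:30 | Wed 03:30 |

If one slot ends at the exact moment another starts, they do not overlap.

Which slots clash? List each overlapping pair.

Aoife & Kenji, Aoife & Sana, Kenji & Sana, Sana & Tariq

Sorted by start: Omar, Kenji, Aoife, Sana, Tariq.
Kenji starts after Omar ends, so nothing later overlaps Omar either.
Aoife starts before Kenji ends → Kenji and Aoife overlap.
Sana starts before Kenji ends → Kenji and Sana overlap.
Tariq starts exactly when Kenji ends (back-to-back, no overlap).
Sana starts before Aoife ends → Aoife and Sana overlap.
Tariq starts exactly when Aoife ends (back-to-back, no overlap).
Tariq starts before Sana ends → Sana and Tariq overlap.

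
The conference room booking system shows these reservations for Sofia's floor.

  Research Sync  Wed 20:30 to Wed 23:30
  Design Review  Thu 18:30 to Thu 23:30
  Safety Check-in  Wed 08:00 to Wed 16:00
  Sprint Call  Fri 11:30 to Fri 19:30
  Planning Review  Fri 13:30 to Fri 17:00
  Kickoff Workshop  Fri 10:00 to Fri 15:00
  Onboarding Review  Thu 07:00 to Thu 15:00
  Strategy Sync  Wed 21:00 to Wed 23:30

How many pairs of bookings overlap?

Sorted by start: Safety Check-in, Research Sync, Strategy Sync, Onboarding Review, Design Review, Kickoff Workshop, Sprint Call, Planning Review.
Research Sync starts after Safety Check-in ends, so Safety Check-in has no further overlaps.
Strategy Sync starts before Research Sync ends → Research Sync and Strategy Sync overlap.
Onboarding Review starts after Research Sync ends, so Research Sync has no further overlaps.
Onboarding Review starts after Strategy Sync ends, so Strategy Sync has no further overlaps.
Design Review starts after Onboarding Review ends, so Onboarding Review has no further overlaps.
Kickoff Workshop starts after Design Review ends, so Design Review has no further overlaps.
Sprint Call starts before Kickoff Workshop ends → Kickoff Workshop and Sprint Call overlap.
Planning Review starts before Kickoff Workshop ends → Kickoff Workshop and Planning Review overlap.
Planning Review starts before Sprint Call ends → Sprint Call and Planning Review overlap.
Overlapping pairs: Kickoff Workshop & Planning Review, Kickoff Workshop & Sprint Call, Planning Review & Sprint Call, Research Sync & Strategy Sync — 4 in total.

4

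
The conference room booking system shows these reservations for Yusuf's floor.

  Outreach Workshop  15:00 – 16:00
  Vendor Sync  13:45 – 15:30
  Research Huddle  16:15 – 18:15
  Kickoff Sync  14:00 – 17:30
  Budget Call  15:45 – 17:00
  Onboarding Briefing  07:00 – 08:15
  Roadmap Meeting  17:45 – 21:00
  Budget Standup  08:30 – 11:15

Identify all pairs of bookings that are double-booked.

Check each pair: they overlap iff neither finishes before the other starts.
Sorted by start: Onboarding Briefing, Budget Standup, Vendor Sync, Kickoff Sync, Outreach Workshop, Budget Call, Research Huddle, Roadmap Meeting.
Budget Standup starts after Onboarding Briefing ends, so nothing later overlaps Onboarding Briefing either.
Vendor Sync starts after Budget Standup ends, so nothing later overlaps Budget Standup either.
Kickoff Sync starts before Vendor Sync ends → Vendor Sync and Kickoff Sync overlap.
Outreach Workshop starts before Vendor Sync ends → Vendor Sync and Outreach Workshop overlap.
Budget Call starts after Vendor Sync ends, so nothing later overlaps Vendor Sync either.
Outreach Workshop starts before Kickoff Sync ends → Kickoff Sync and Outreach Workshop overlap.
Budget Call starts before Kickoff Sync ends → Kickoff Sync and Budget Call overlap.
Research Huddle starts before Kickoff Sync ends → Kickoff Sync and Research Huddle overlap.
Roadmap Meeting starts after Kickoff Sync ends.
Budget Call starts before Outreach Workshop ends → Outreach Workshop and Budget Call overlap.
Research Huddle starts after Outreach Workshop ends, so nothing later overlaps Outreach Workshop either.
Research Huddle starts before Budget Call ends → Budget Call and Research Huddle overlap.
Roadmap Meeting starts after Budget Call ends.
Roadmap Meeting starts before Research Huddle ends → Research Huddle and Roadmap Meeting overlap.

Budget Call & Kickoff Sync, Budget Call & Outreach Workshop, Budget Call & Research Huddle, Kickoff Sync & Outreach Workshop, Kickoff Sync & Research Huddle, Kickoff Sync & Vendor Sync, Outreach Workshop & Vendor Sync, Research Huddle & Roadmap Meeting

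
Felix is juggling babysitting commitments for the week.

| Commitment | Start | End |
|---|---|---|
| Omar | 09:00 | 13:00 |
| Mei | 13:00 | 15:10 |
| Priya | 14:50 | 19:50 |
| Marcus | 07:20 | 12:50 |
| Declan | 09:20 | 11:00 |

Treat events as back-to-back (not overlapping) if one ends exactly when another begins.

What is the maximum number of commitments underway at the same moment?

3

Sweep the timeline, counting +1 at each start and −1 at each end (ends before starts at a tie):
07:20 start Marcus → 1
09:00 start Omar → 2
09:20 start Declan → 3
11:00 end Declan → 2
12:50 end Marcus → 1
13:00 end Omar → 0
13:00 start Mei → 1
14:50 start Priya → 2
15:10 end Mei → 1
19:50 end Priya → 0
Peak is 3, at 09:20 (Declan, Marcus, Omar).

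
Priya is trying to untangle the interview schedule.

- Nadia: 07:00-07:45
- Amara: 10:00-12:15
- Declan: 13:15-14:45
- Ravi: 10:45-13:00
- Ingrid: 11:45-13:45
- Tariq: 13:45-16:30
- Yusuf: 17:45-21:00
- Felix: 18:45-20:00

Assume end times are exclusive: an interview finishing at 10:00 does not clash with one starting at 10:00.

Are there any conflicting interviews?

Sorted by start: Nadia, Amara, Ravi, Ingrid, Declan, Tariq, Yusuf, Felix.
Amara starts after Nadia ends — done with Nadia.
Ravi starts before Amara ends → Amara and Ravi overlap.
That's a conflict, so the schedule is not conflict-free.

Yes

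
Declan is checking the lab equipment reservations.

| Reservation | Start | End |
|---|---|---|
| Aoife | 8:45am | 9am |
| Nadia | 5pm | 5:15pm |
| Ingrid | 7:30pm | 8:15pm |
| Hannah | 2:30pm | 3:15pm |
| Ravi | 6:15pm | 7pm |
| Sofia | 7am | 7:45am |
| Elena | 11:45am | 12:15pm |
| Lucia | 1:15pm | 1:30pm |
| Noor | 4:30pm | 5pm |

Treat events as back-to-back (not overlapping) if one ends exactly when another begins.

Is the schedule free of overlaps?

Yes

Sorted by start: Sofia, Aoife, Elena, Lucia, Hannah, Noor, Nadia, Ravi, Ingrid.
Aoife starts after Sofia ends, so nothing later overlaps Sofia either.
Elena starts after Aoife ends, so nothing later overlaps Aoife either.
Lucia starts after Elena ends, so nothing later overlaps Elena either.
Hannah starts after Lucia ends, so nothing later overlaps Lucia either.
Noor starts after Hannah ends, so nothing later overlaps Hannah either.
Nadia starts exactly when Noor ends (back-to-back, no overlap), so nothing later overlaps Noor either.
Ravi starts after Nadia ends, so nothing later overlaps Nadia either.
Ingrid starts after Ravi ends.
Every pair is clear; the schedule has no overlaps.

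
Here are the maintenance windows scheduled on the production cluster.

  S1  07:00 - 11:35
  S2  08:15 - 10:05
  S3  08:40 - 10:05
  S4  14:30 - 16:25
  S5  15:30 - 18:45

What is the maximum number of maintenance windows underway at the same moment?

Walk through starts and ends in time order (an end at T is processed before a start at T):
07:00 start S1 → 1
08:15 start S2 → 2
08:40 start S3 → 3
10:05 end S2 → 2
10:05 end S3 → 1
11:35 end S1 → 0
14:30 start S4 → 1
15:30 start S5 → 2
16:25 end S4 → 1
18:45 end S5 → 0
Peak is 3, at 08:40 (S1, S2, S3).

3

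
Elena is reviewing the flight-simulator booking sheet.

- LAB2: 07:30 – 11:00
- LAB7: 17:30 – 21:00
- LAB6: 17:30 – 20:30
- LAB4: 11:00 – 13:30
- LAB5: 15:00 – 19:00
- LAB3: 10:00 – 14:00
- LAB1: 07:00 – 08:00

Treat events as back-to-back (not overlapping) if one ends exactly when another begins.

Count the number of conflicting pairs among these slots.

6

Sorted by start: LAB1, LAB2, LAB3, LAB4, LAB5, LAB6, LAB7.
LAB2 starts before LAB1 ends → LAB1 and LAB2 overlap.
LAB3 starts after LAB1 ends — done with LAB1.
LAB3 starts before LAB2 ends → LAB2 and LAB3 overlap.
LAB4 starts exactly when LAB2 ends (back-to-back, no overlap) — done with LAB2.
LAB4 starts before LAB3 ends → LAB3 and LAB4 overlap.
LAB5 starts after LAB3 ends — done with LAB3.
LAB5 starts after LAB4 ends — done with LAB4.
LAB6 starts before LAB5 ends → LAB5 and LAB6 overlap.
LAB7 starts before LAB5 ends → LAB5 and LAB7 overlap.
LAB7 starts before LAB6 ends → LAB6 and LAB7 overlap.
Overlapping pairs: LAB1 & LAB2, LAB2 & LAB3, LAB3 & LAB4, LAB5 & LAB6, LAB5 & LAB7, LAB6 & LAB7 — 6 in total.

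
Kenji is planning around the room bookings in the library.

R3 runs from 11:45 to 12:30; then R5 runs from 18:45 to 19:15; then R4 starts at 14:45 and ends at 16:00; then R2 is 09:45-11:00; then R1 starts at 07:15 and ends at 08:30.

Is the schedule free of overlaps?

Yes

Two intervals overlap when each starts before the other ends.
Sorted by start: R1, R2, R3, R4, R5.
R2 starts after R1 ends; R1 is clear from here.
R3 starts after R2 ends; R2 is clear from here.
R4 starts after R3 ends; R3 is clear from here.
R5 starts after R4 ends.
Every pair is clear; the schedule has no overlaps.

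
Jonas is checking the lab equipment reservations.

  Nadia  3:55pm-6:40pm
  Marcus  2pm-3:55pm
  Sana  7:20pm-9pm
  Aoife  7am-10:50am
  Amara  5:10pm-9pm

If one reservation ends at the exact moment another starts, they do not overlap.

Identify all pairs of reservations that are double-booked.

Sorted by start: Aoife, Marcus, Nadia, Amara, Sana.
Marcus starts after Aoife ends; Aoife is clear from here.
Nadia starts exactly when Marcus ends (back-to-back, no overlap); Marcus is clear from here.
Amara starts before Nadia ends → Nadia and Amara overlap.
Sana starts after Nadia ends.
Sana starts before Amara ends → Amara and Sana overlap.

Amara & Nadia, Amara & Sana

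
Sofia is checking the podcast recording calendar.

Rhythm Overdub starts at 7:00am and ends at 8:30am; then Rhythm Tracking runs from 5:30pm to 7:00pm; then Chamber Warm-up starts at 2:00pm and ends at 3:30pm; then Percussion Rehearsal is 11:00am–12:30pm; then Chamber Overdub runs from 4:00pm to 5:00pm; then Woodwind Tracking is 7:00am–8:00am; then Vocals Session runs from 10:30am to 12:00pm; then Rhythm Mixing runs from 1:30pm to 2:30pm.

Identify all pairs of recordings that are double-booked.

Chamber Warm-up & Rhythm Mixing, Percussion Rehearsal & Vocals Session, Rhythm Overdub & Woodwind Tracking

Two intervals overlap when each starts before the other ends.
Sorted by start: Rhythm Overdub, Woodwind Tracking, Vocals Session, Percussion Rehearsal, Rhythm Mixing, Chamber Warm-up, Chamber Overdub, Rhythm Tracking.
Woodwind Tracking starts before Rhythm Overdub ends → Rhythm Overdub and Woodwind Tracking overlap.
Vocals Session starts after Rhythm Overdub ends; Rhythm Overdub is clear from here.
Vocals Session starts after Woodwind Tracking ends; Woodwind Tracking is clear from here.
Percussion Rehearsal starts before Vocals Session ends → Vocals Session and Percussion Rehearsal overlap.
Rhythm Mixing starts after Vocals Session ends; Vocals Session is clear from here.
Rhythm Mixing starts after Percussion Rehearsal ends; Percussion Rehearsal is clear from here.
Chamber Warm-up starts before Rhythm Mixing ends → Rhythm Mixing and Chamber Warm-up overlap.
Chamber Overdub starts after Rhythm Mixing ends; Rhythm Mixing is clear from here.
Chamber Overdub starts after Chamber Warm-up ends; Chamber Warm-up is clear from here.
Rhythm Tracking starts after Chamber Overdub ends.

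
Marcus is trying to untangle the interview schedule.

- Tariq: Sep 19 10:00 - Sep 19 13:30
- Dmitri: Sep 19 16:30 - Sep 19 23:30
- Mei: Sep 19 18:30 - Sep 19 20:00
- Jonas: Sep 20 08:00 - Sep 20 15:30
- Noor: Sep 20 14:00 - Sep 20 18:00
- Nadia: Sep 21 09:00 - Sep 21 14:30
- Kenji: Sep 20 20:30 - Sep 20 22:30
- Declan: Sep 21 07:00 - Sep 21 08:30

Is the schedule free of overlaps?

No

Sorted by start: Tariq, Dmitri, Mei, Jonas, Noor, Kenji, Declan, Nadia.
Dmitri starts after Tariq ends, so Tariq has no further overlaps.
Mei starts before Dmitri ends → Dmitri and Mei overlap.
That's a conflict, so the schedule is not conflict-free.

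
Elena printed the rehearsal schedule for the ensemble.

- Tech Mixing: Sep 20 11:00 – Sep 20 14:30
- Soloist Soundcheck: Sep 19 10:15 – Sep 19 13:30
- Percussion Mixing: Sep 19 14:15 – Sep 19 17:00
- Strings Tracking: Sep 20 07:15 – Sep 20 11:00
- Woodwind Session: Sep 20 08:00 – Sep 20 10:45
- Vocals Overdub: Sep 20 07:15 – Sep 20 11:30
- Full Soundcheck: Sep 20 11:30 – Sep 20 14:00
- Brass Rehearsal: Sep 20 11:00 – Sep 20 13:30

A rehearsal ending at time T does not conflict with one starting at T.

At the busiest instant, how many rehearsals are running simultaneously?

3

Sweep the timeline, counting +1 at each start and −1 at each end (ends before starts at a tie):
Sep 19 10:15 start Soloist Soundcheck → 1
Sep 19 13:30 end Soloist Soundcheck → 0
Sep 19 14:15 start Percussion Mixing → 1
Sep 19 17:00 end Percussion Mixing → 0
Sep 20 07:15 start Strings Tracking → 1
Sep 20 07:15 start Vocals Overdub → 2
Sep 20 08:00 start Woodwind Session → 3
Sep 20 10:45 end Woodwind Session → 2
Sep 20 11:00 end Strings Tracking → 1
Sep 20 11:00 start Brass Rehearsal → 2
Sep 20 11:00 start Tech Mixing → 3
Sep 20 11:30 end Vocals Overdub → 2
Sep 20 11:30 start Full Soundcheck → 3
Sep 20 13:30 end Brass Rehearsal → 2
Sep 20 14:00 end Full Soundcheck → 1
Sep 20 14:30 end Tech Mixing → 0
Peak is 3, at Sep 20 08:00 (Strings Tracking, Vocals Overdub, Woodwind Session).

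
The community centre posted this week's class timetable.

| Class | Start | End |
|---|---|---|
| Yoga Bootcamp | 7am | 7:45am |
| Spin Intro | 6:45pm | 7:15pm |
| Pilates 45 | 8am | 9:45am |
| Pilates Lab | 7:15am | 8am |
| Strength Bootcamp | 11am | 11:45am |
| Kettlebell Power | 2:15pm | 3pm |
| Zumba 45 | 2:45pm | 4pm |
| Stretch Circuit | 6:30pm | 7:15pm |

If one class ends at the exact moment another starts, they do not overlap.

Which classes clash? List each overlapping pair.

Kettlebell Power & Zumba 45, Pilates Lab & Yoga Bootcamp, Spin Intro & Stretch Circuit

Check each pair: they overlap iff neither finishes before the other starts.
Sorted by start: Yoga Bootcamp, Pilates Lab, Pilates 45, Strength Bootcamp, Kettlebell Power, Zumba 45, Stretch Circuit, Spin Intro.
Pilates Lab starts before Yoga Bootcamp ends → Yoga Bootcamp and Pilates Lab overlap.
Pilates 45 starts after Yoga Bootcamp ends, so nothing later overlaps Yoga Bootcamp either.
Pilates 45 starts exactly when Pilates Lab ends (back-to-back, no overlap), so nothing later overlaps Pilates Lab either.
Strength Bootcamp starts after Pilates 45 ends, so nothing later overlaps Pilates 45 either.
Kettlebell Power starts after Strength Bootcamp ends, so nothing later overlaps Strength Bootcamp either.
Zumba 45 starts before Kettlebell Power ends → Kettlebell Power and Zumba 45 overlap.
Stretch Circuit starts after Kettlebell Power ends, so nothing later overlaps Kettlebell Power either.
Stretch Circuit starts after Zumba 45 ends, so nothing later overlaps Zumba 45 either.
Spin Intro starts before Stretch Circuit ends → Stretch Circuit and Spin Intro overlap.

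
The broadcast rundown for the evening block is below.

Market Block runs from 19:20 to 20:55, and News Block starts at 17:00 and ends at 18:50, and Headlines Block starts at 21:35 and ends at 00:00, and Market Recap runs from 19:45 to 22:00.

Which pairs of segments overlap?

Headlines Block & Market Recap, Market Block & Market Recap

Two intervals overlap when each starts before the other ends.
Sorted by start: News Block, Market Block, Market Recap, Headlines Block.
Market Block starts after News Block ends; News Block is clear from here.
Market Recap starts before Market Block ends → Market Block and Market Recap overlap.
Headlines Block starts after Market Block ends.
Headlines Block starts before Market Recap ends → Market Recap and Headlines Block overlap.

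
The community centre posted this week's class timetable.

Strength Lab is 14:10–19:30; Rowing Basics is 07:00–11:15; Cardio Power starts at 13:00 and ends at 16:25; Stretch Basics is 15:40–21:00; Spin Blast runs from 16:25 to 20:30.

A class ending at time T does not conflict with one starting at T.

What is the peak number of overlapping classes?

3

Walk through starts and ends in time order (an end at T is processed before a start at T):
07:00 start Rowing Basics → 1
11:15 end Rowing Basics → 0
13:00 start Cardio Power → 1
14:10 start Strength Lab → 2
15:40 start Stretch Basics → 3
16:25 end Cardio Power → 2
16:25 start Spin Blast → 3
19:30 end Strength Lab → 2
20:30 end Spin Blast → 1
21:00 end Stretch Basics → 0
Peak is 3, at 15:40 (Cardio Power, Strength Lab, Stretch Basics).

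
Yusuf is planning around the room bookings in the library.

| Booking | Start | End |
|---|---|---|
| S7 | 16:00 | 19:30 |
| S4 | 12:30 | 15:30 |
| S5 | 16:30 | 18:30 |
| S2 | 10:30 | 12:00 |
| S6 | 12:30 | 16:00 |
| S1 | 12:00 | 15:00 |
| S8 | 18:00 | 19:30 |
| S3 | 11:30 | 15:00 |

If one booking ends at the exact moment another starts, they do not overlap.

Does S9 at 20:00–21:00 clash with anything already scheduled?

S2: ends 12:00 at or before S9 starts 20:00 → clear.
S3: ends 15:00 at or before S9 starts 20:00 → clear.
S1: ends 15:00 at or before S9 starts 20:00 → clear.
S4: ends 15:30 at or before S9 starts 20:00 → clear.
S6: ends 16:00 at or before S9 starts 20:00 → clear.
S7: ends 19:30 at or before S9 starts 20:00 → clear.
S5: ends 18:30 at or before S9 starts 20:00 → clear.
S8: ends 19:30 at or before S9 starts 20:00 → clear.

No — it doesn't clash with anything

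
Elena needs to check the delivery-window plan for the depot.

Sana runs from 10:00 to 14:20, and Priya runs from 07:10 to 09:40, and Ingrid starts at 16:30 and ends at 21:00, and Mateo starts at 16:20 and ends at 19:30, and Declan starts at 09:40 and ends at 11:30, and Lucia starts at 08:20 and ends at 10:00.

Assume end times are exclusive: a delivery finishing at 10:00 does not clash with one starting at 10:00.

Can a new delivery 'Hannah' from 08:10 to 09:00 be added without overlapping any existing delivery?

No — it overlaps Lucia, Priya

Priya: starts 07:10 before Hannah ends 09:00, and ends 09:40 after Hannah starts 08:10 → overlap.
Lucia: starts 08:20 before Hannah ends 09:00, and ends 10:00 after Hannah starts 08:10 → overlap.
Declan: starts 09:40 at or after Hannah ends 09:00 → clear.
Sana: starts 10:00 at or after Hannah ends 09:00 → clear.
Mateo: starts 16:20 at or after Hannah ends 09:00 → clear.
Ingrid: starts 16:30 at or after Hannah ends 09:00 → clear.
Hannah overlaps Priya, Lucia.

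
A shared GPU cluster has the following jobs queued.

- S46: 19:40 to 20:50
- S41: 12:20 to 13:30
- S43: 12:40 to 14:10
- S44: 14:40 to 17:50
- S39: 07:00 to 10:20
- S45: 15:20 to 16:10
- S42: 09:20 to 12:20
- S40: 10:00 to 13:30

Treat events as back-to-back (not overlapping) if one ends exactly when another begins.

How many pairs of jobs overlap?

7

Sorted by start: S39, S42, S40, S41, S43, S44, S45, S46.
S42 starts before S39 ends → S39 and S42 overlap.
S40 starts before S39 ends → S39 and S40 overlap.
S41 starts after S39 ends — done with S39.
S40 starts before S42 ends → S42 and S40 overlap.
S41 starts exactly when S42 ends (back-to-back, no overlap) — done with S42.
S41 starts before S40 ends → S40 and S41 overlap.
S43 starts before S40 ends → S40 and S43 overlap.
S44 starts after S40 ends — done with S40.
S43 starts before S41 ends → S41 and S43 overlap.
S44 starts after S41 ends — done with S41.
S44 starts after S43 ends — done with S43.
S45 starts before S44 ends → S44 and S45 overlap.
S46 starts after S44 ends.
S46 starts after S45 ends.
Overlapping pairs: S39 & S40, S39 & S42, S40 & S41, S40 & S42, S40 & S43, S41 & S43, S44 & S45 — 7 in total.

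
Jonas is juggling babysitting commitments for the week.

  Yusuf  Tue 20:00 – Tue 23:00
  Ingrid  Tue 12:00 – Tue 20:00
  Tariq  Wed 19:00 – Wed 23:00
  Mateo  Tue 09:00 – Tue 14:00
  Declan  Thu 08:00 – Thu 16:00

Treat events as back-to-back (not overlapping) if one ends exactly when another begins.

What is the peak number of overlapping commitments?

Walk through starts and ends in time order (an end at T is processed before a start at T):
Tue 09:00 start Mateo → 1
Tue 12:00 start Ingrid → 2
Tue 14:00 end Mateo → 1
Tue 20:00 end Ingrid → 0
Tue 20:00 start Yusuf → 1
Tue 23:00 end Yusuf → 0
Wed 19:00 start Tariq → 1
Wed 23:00 end Tariq → 0
Thu 08:00 start Declan → 1
Thu 16:00 end Declan → 0
Peak is 2, at Tue 12:00 (Ingrid, Mateo).

2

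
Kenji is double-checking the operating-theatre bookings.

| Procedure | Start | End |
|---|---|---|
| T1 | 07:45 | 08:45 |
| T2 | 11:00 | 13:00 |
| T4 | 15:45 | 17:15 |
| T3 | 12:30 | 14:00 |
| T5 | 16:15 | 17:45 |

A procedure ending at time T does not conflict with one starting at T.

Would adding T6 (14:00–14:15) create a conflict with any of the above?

No — it doesn't clash with anything

T1: ends 08:45 at or before T6 starts 14:00 → clear.
T2: ends 13:00 at or before T6 starts 14:00 → clear.
T3: ends 14:00 at or before T6 starts 14:00 → clear.
T4: starts 15:45 at or after T6 ends 14:15 → clear.
T5: starts 16:15 at or after T6 ends 14:15 → clear.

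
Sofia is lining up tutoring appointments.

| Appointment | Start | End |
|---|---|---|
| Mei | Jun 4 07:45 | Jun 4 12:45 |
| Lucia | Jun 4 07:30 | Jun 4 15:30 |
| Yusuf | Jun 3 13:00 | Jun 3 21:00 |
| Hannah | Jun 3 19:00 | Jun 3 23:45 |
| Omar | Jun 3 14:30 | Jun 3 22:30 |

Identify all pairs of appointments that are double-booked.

Hannah & Omar, Hannah & Yusuf, Lucia & Mei, Omar & Yusuf

Sorted by start: Yusuf, Omar, Hannah, Lucia, Mei.
Omar starts before Yusuf ends → Yusuf and Omar overlap.
Hannah starts before Yusuf ends → Yusuf and Hannah overlap.
Lucia starts after Yusuf ends, so Yusuf has no further overlaps.
Hannah starts before Omar ends → Omar and Hannah overlap.
Lucia starts after Omar ends, so Omar has no further overlaps.
Lucia starts after Hannah ends, so Hannah has no further overlaps.
Mei starts before Lucia ends → Lucia and Mei overlap.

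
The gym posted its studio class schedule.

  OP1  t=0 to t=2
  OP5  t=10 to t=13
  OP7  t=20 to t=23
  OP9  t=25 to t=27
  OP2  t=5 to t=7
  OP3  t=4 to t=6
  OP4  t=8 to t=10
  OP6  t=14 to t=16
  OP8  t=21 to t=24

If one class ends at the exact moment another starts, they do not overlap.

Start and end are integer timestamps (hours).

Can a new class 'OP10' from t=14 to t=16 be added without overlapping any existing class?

OP1: ends t=2 at or before OP10 starts t=14 → clear.
OP3: ends t=6 at or before OP10 starts t=14 → clear.
OP2: ends t=7 at or before OP10 starts t=14 → clear.
OP4: ends t=10 at or before OP10 starts t=14 → clear.
OP5: ends t=13 at or before OP10 starts t=14 → clear.
OP6: starts t=14 before OP10 ends t=16, and ends t=16 after OP10 starts t=14 → overlap.
OP7: starts t=20 at or after OP10 ends t=16 → clear.
OP8: starts t=21 at or after OP10 ends t=16 → clear.
OP9: starts t=25 at or after OP10 ends t=16 → clear.
OP10 overlaps OP6.

No — it overlaps OP6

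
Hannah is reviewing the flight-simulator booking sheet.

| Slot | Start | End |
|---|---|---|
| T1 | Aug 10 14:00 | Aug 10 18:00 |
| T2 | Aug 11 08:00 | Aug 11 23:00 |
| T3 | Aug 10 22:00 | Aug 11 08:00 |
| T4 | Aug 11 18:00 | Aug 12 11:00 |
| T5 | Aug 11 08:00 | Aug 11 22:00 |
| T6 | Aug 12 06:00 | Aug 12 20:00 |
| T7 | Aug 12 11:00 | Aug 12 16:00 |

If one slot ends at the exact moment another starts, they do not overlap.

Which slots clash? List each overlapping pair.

Sorted by start: T1, T3, T2, T5, T4, T6, T7.
T3 starts after T1 ends; T1 is clear from here.
T2 starts exactly when T3 ends (back-to-back, no overlap); T3 is clear from here.
T5 starts before T2 ends → T2 and T5 overlap.
T4 starts before T2 ends → T2 and T4 overlap.
T6 starts after T2 ends; T2 is clear from here.
T4 starts before T5 ends → T5 and T4 overlap.
T6 starts after T5 ends; T5 is clear from here.
T6 starts before T4 ends → T4 and T6 overlap.
T7 starts exactly when T4 ends (back-to-back, no overlap).
T7 starts before T6 ends → T6 and T7 overlap.

T2 & T4, T2 & T5, T4 & T5, T4 & T6, T6 & T7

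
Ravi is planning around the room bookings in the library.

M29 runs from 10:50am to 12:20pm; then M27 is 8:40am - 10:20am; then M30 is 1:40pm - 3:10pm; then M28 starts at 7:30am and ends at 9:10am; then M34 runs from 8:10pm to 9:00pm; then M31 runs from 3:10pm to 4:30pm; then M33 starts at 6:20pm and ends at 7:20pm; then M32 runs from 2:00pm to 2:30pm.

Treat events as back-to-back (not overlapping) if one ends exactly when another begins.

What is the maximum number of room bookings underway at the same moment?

2

Sweep the timeline, counting +1 at each start and −1 at each end (ends before starts at a tie):
7:30am start M28 → 1
8:40am start M27 → 2
9:10am end M28 → 1
10:20am end M27 → 0
10:50am start M29 → 1
12:20pm end M29 → 0
1:40pm start M30 → 1
2:00pm start M32 → 2
2:30pm end M32 → 1
3:10pm end M30 → 0
3:10pm start M31 → 1
4:30pm end M31 → 0
6:20pm start M33 → 1
7:20pm end M33 → 0
8:10pm start M34 → 1
9:00pm end M34 → 0
Peak is 2, at 8:40am (M27, M28).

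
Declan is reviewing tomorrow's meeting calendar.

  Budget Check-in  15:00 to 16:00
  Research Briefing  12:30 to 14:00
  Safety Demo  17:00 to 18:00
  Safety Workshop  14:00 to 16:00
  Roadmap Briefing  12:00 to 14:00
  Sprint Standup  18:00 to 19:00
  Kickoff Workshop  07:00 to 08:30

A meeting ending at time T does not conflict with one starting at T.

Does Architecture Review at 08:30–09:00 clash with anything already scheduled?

No — it doesn't clash with anything

Kickoff Workshop: ends 08:30 at or before Architecture Review starts 08:30 → clear.
Roadmap Briefing: starts 12:00 at or after Architecture Review ends 09:00 → clear.
Research Briefing: starts 12:30 at or after Architecture Review ends 09:00 → clear.
Safety Workshop: starts 14:00 at or after Architecture Review ends 09:00 → clear.
Budget Check-in: starts 15:00 at or after Architecture Review ends 09:00 → clear.
Safety Demo: starts 17:00 at or after Architecture Review ends 09:00 → clear.
Sprint Standup: starts 18:00 at or after Architecture Review ends 09:00 → clear.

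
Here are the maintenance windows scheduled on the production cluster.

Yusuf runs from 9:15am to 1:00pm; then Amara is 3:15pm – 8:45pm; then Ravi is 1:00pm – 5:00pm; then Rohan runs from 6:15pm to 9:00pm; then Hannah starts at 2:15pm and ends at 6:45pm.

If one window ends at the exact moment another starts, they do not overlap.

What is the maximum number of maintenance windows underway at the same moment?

Sort all start/end points and keep a running count:
9:15am start Yusuf → 1
1:00pm end Yusuf → 0
1:00pm start Ravi → 1
2:15pm start Hannah → 2
3:15pm start Amara → 3
5:00pm end Ravi → 2
6:15pm start Rohan → 3
6:45pm end Hannah → 2
8:45pm end Amara → 1
9:00pm end Rohan → 0
Peak is 3, at 3:15pm (Amara, Hannah, Ravi).

3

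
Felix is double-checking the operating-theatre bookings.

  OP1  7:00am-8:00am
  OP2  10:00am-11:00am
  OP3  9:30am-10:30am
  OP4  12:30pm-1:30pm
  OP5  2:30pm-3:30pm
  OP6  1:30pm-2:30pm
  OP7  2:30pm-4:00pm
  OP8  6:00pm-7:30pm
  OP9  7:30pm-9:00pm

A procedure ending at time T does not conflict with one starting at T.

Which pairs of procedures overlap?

Two intervals overlap when each starts before the other ends.
Sorted by start: OP1, OP3, OP2, OP4, OP6, OP5, OP7, OP8, OP9.
OP3 starts after OP1 ends — done with OP1.
OP2 starts before OP3 ends → OP3 and OP2 overlap.
OP4 starts after OP3 ends — done with OP3.
OP4 starts after OP2 ends — done with OP2.
OP6 starts exactly when OP4 ends (back-to-back, no overlap) — done with OP4.
OP5 starts exactly when OP6 ends (back-to-back, no overlap) — done with OP6.
OP7 starts before OP5 ends → OP5 and OP7 overlap.
OP8 starts after OP5 ends — done with OP5.
OP8 starts after OP7 ends — done with OP7.
OP9 starts exactly when OP8 ends (back-to-back, no overlap).

OP2 & OP3, OP5 & OP7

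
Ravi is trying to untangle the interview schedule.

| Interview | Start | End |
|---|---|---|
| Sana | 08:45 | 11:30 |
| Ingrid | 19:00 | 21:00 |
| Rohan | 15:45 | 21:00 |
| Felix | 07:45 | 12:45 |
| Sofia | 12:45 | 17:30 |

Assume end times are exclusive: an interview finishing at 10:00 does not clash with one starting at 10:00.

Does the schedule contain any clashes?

Sorted by start: Felix, Sana, Sofia, Rohan, Ingrid.
Sana starts before Felix ends → Felix and Sana overlap.
That's a conflict, so the schedule is not conflict-free.

Yes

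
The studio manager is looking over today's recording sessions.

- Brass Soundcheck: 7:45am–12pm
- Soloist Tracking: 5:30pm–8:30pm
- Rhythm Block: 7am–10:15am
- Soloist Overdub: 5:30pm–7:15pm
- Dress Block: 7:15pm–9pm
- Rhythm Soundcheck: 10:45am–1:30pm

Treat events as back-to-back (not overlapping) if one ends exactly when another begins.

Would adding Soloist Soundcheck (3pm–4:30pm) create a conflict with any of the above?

Rhythm Block: ends 10:15am at or before Soloist Soundcheck starts 3pm → clear.
Brass Soundcheck: ends 12pm at or before Soloist Soundcheck starts 3pm → clear.
Rhythm Soundcheck: ends 1:30pm at or before Soloist Soundcheck starts 3pm → clear.
Soloist Tracking: starts 5:30pm at or after Soloist Soundcheck ends 4:30pm → clear.
Soloist Overdub: starts 5:30pm at or after Soloist Soundcheck ends 4:30pm → clear.
Dress Block: starts 7:15pm at or after Soloist Soundcheck ends 4:30pm → clear.

No — it doesn't clash with anything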